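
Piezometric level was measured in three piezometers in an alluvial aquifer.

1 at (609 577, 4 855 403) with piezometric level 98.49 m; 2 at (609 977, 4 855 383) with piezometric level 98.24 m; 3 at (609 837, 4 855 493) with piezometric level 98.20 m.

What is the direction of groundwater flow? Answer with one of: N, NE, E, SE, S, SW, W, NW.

Differences from 1: to 2 (Δx, Δy, Δh) = (400, -20, -0.25); to 3 = (260, 90, -0.29).
Solve a·Δx + b·Δy = Δh: det = 400·90 − 260·(-20) = 41200.
∂h/∂x = [(-0.25)·90 − (-0.29)·(-20)] / 41200 = -0.0006869
∂h/∂y = [400·(-0.29) − 260·(-0.25)] / 41200 = -0.001238
Flow = −∇h = (+0.0006869 east, +0.001238 north), which points northeast.

NE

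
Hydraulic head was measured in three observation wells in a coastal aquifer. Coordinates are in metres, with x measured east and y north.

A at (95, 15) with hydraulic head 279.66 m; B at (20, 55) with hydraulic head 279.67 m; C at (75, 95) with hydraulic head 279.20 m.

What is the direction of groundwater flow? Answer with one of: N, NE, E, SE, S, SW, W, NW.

NE

Taking A as reference: B−A = (-75, 40, +0.01); C−A = (-20, 80, -0.46).
Solve a·Δx + b·Δy = Δh: det = (-75)·80 − (-20)·40 = -5200.
∂h/∂x = [(+0.01)·80 − (-0.46)·40] / -5200 = -0.003692
∂h/∂y = [(-75)·(-0.46) − (-20)·(+0.01)] / -5200 = -0.006673
Flow = −∇h = (+0.003692 east, +0.006673 north), which points northeast.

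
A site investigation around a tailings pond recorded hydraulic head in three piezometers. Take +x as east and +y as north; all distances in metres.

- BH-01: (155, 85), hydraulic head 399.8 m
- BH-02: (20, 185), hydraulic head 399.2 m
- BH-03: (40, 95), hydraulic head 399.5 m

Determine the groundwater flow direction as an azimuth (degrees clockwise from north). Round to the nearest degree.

Differences from BH-01: to BH-02 (Δx, Δy, Δh) = (-135, 100, -0.6); to BH-03 = (-115, 10, -0.3).
Determinant of the coordinate differences = (-135)·10 − (-115)·100 = 10150.
∂h/∂x = [(-0.6)·10 − (-0.3)·100] / 10150 = +0.002365
∂h/∂y = [(-135)·(-0.3) − (-115)·(-0.6)] / 10150 = -0.002808
Flow direction (−∇h) has components (-0.002365 E, +0.002808 N).
Azimuth = atan2(E, N) = atan2(-0.002365, +0.002808) = 319.9° ≈ 320°.

320°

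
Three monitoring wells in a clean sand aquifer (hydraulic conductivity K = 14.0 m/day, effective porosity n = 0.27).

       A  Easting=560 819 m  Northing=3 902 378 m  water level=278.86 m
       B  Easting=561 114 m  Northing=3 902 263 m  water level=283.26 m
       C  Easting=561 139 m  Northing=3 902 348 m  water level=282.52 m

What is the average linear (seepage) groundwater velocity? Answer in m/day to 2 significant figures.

Taking A as reference: B−A = (295, -115, +4.40); C−A = (320, -30, +3.66).
Determinant of the coordinate differences = 295·(-30) − 320·(-115) = 27950.
∂h/∂x = [(+4.40)·(-30) − (+3.66)·(-115)] / 27950 = +0.01034
∂h/∂y = [295·(+3.66) − 320·(+4.40)] / 27950 = -0.01175
|∇h| = √(0.01034² + -0.01175²) = 0.01565
Seepage velocity v = K·i/n = 14.0 × 0.01565 / 0.27 = 0.8115 m/day.

0.81 m/day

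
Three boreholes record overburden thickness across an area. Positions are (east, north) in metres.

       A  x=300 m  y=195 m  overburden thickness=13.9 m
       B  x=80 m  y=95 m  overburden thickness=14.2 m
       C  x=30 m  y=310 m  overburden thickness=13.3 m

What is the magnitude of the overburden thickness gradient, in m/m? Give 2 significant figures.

With d = a·x + b·y + c and A as origin, the differences give:
  (-220)·a + (-100)·b = +0.3
  (-270)·a + 115·b = -0.6
Eliminate b (×115 and ×(-100), subtract): -52300·a = -25.50 → a = ∂d/∂x = +0.0004876
Back-substitute: b = ∂d/∂y = -0.004073.
|∇f| = √(0.0004876² + -0.004073²) = 0.004102 m/m

0.0041 m/m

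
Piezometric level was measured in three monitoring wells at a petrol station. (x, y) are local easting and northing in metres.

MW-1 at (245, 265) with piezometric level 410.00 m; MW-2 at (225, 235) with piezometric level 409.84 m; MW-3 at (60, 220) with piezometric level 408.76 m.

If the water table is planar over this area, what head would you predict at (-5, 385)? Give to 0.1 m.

Taking MW-1 as reference: MW-2−MW-1 = (-20, -30, -0.16); MW-3−MW-1 = (-185, -45, -1.24).
Solve a·Δx + b·Δy = Δh: det = (-20)·(-45) − (-185)·(-30) = -4650.
∂h/∂x = [(-0.16)·(-45) − (-1.24)·(-30)] / -4650 = +0.006452
∂h/∂y = [(-20)·(-1.24) − (-185)·(-0.16)] / -4650 = +0.001032
h(-5, 385) = 410.00 + (+0.006452)·(-250) + (+0.001032)·(120) = 410.00 -1.613 +0.124 = 408.511 m.

408.5 m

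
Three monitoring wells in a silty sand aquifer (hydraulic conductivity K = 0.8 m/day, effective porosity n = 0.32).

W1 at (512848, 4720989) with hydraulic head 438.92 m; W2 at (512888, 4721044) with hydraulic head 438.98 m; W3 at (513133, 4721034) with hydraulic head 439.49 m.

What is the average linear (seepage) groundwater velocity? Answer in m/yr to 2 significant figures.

1.9 m/yr

Taking W1 as reference: W2−W1 = (40, 55, +0.06); W3−W1 = (285, 45, +0.57).
Solve a·Δx + b·Δy = Δh: det = 40·45 − 285·55 = -13875.
∂h/∂x = [(+0.06)·45 − (+0.57)·55] / -13875 = +0.002065
∂h/∂y = [40·(+0.57) − 285·(+0.06)] / -13875 = -0.0004108
|∇h| = √(0.002065² + -0.0004108²) = 0.002105
Seepage velocity v = K·i/n = 0.8 × 0.002105 / 0.32 = 0.005263 m/day = 1.922 m/yr.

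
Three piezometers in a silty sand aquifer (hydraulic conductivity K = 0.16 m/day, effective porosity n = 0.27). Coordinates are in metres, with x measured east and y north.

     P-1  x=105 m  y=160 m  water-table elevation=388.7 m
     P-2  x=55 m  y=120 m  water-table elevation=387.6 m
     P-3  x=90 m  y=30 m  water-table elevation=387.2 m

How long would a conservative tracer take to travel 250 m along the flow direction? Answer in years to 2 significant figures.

67 years

Taking P-1 as reference: P-2−P-1 = (-50, -40, -1.1); P-3−P-1 = (-15, -130, -1.5).
Determinant of the coordinate differences = (-50)·(-130) − (-15)·(-40) = 5900.
∂h/∂x = [(-1.1)·(-130) − (-1.5)·(-40)] / 5900 = +0.01407
∂h/∂y = [(-50)·(-1.5) − (-15)·(-1.1)] / 5900 = +0.009915
|∇h| = √(0.01407² + 0.009915²) = 0.01721
Seepage velocity v = K·i/n = 0.16 × 0.01721 / 0.27 = 0.0102 m/day.
t = 250 / 0.0102 = 2.451e+04 days = 67.1 years.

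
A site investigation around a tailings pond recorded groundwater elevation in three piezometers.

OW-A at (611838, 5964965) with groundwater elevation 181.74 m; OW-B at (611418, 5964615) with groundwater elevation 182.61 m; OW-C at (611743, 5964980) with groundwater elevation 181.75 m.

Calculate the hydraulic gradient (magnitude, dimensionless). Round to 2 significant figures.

0.0020

Taking OW-A as reference: OW-B−OW-A = (-420, -350, +0.87); OW-C−OW-A = (-95, 15, +0.01).
Determinant of the coordinate differences = (-420)·15 − (-95)·(-350) = -39550.
∂h/∂x = [(+0.87)·15 − (+0.01)·(-350)] / -39550 = -0.0004185
∂h/∂y = [(-420)·(+0.01) − (-95)·(+0.87)] / -39550 = -0.001984
|∇h| = √(-0.0004185² + -0.001984²) = 0.002028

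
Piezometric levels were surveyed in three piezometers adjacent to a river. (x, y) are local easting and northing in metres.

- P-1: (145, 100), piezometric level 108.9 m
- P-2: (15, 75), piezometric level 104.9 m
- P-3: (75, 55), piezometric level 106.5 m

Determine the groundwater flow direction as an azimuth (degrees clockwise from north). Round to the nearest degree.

Taking P-1 as reference: P-2−P-1 = (-130, -25, -4.0); P-3−P-1 = (-70, -45, -2.4).
Determinant of the coordinate differences = (-130)·(-45) − (-70)·(-25) = 4100.
∂h/∂x = [(-4.0)·(-45) − (-2.4)·(-25)] / 4100 = +0.02927
∂h/∂y = [(-130)·(-2.4) − (-70)·(-4.0)] / 4100 = +0.007805
Flow direction (−∇h) has components (-0.02927 E, -0.007805 N).
Azimuth = atan2(E, N) = atan2(-0.02927, -0.007805) = 255.1° ≈ 255°.

255°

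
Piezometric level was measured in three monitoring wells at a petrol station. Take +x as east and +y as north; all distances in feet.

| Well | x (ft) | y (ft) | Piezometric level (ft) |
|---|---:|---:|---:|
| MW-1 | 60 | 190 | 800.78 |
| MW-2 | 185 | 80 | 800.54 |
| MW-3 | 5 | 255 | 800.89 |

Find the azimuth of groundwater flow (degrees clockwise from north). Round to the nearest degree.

Three-point gradient (reference MW-1): Δ to MW-2 = (125, -110, -0.24), Δ to MW-3 = (-55, 65, +0.11).
∂h/∂x = -0.001687, ∂h/∂y = +0.0002651 (det = 2075).
Flow direction (−∇h) has components (+0.001687 E, -0.0002651 N).
Azimuth = atan2(E, N) = atan2(+0.001687, -0.0002651) = 98.9° ≈ 099°.

099°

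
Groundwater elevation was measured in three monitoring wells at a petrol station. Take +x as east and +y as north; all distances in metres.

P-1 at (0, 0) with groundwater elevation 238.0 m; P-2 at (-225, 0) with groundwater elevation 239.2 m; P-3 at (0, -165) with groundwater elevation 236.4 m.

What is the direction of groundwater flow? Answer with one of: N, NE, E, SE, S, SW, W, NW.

SE

∂h/∂x = (239.2 − 238.0) / (-225 − 0) = -0.005333
∂h/∂y = (236.4 − 238.0) / (-165 − 0) = +0.009697
Flow = −∇h = (+0.005333 east, -0.009697 north), which points southeast.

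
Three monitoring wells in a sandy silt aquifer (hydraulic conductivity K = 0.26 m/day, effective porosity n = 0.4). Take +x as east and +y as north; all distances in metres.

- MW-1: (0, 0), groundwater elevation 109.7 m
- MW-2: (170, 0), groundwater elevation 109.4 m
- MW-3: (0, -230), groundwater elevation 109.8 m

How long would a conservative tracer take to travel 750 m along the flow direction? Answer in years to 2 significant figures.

∂h/∂x = (109.4 − 109.7) / (170 − 0) = -0.001765
∂h/∂y = (109.8 − 109.7) / (-230 − 0) = -0.0004348
|∇h| = √(-0.001765² + -0.0004348²) = 0.001818
Seepage velocity v = K·i/n = 0.26 × 0.001818 / 0.4 = 0.001182 m/day.
t = 750 / 0.001182 = 6.345e+05 days = 1.74e+03 years.

1700 years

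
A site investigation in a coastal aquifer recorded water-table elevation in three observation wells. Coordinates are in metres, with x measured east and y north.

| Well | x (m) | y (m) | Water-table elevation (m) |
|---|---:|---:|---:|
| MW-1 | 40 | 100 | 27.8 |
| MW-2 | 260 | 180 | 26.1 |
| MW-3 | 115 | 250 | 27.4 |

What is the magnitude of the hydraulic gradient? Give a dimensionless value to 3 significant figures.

0.00839

With h = a·x + b·y + c and MW-1 as origin, the differences give:
  220·a + 80·b = -1.7
  75·a + 150·b = -0.4
Eliminate b (×150 and ×80, subtract): 27000·a = -223.00 → a = ∂h/∂x = -0.008259
Back-substitute: b = ∂h/∂y = +0.001463.
|∇h| = √(-0.008259² + 0.001463²) = 0.008388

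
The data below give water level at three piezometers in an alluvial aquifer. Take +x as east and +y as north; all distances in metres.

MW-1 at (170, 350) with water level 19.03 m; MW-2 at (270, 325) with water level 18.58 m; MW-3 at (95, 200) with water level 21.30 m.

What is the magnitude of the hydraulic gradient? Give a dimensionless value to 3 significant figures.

Differences from MW-1: to MW-2 (Δx, Δy, Δh) = (100, -25, -0.45); to MW-3 = (-75, -150, +2.27).
Solve a·Δx + b·Δy = Δh: det = 100·(-150) − (-75)·(-25) = -16875.
∂h/∂x = [(-0.45)·(-150) − (+2.27)·(-25)] / -16875 = -0.007363
∂h/∂y = [100·(+2.27) − (-75)·(-0.45)] / -16875 = -0.01145
|∇h| = √(-0.007363² + -0.01145²) = 0.01361

0.0136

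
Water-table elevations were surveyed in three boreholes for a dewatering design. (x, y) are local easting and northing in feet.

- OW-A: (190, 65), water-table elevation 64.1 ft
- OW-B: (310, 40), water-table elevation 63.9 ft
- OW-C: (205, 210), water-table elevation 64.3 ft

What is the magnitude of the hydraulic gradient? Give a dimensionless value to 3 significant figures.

0.00203

Taking OW-A as reference: OW-B−OW-A = (120, -25, -0.2); OW-C−OW-A = (15, 145, +0.2).
Solve a·Δx + b·Δy = Δh: det = 120·145 − 15·(-25) = 17775.
∂h/∂x = [(-0.2)·145 − (+0.2)·(-25)] / 17775 = -0.001350
∂h/∂y = [120·(+0.2) − 15·(-0.2)] / 17775 = +0.001519
|∇h| = √(-0.001350² + 0.001519²) = 0.002032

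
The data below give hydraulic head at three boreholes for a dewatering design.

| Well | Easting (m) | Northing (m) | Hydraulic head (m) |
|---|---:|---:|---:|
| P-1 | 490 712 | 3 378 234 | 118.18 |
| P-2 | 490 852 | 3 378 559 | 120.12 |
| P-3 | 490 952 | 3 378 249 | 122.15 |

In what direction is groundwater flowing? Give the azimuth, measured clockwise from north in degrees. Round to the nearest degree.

274°

Taking P-1 as reference: P-2−P-1 = (140, 325, +1.94); P-3−P-1 = (240, 15, +3.97).
Determinant of the coordinate differences = 140·15 − 240·325 = -75900.
∂h/∂x = [(+1.94)·15 − (+3.97)·325] / -75900 = +0.01662
∂h/∂y = [140·(+3.97) − 240·(+1.94)] / -75900 = -0.001188
Flow direction (−∇h) has components (-0.01662 E, +0.001188 N).
Azimuth = atan2(E, N) = atan2(-0.01662, +0.001188) = 274.1° ≈ 274°.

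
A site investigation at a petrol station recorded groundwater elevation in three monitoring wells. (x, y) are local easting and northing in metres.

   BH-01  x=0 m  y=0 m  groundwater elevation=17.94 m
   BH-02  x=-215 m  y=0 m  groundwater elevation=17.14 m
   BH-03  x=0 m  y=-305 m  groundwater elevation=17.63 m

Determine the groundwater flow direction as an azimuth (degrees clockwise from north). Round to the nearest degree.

255°

∂h/∂x = (17.14 − 17.94) / (-215 − 0) = +0.003721
∂h/∂y = (17.63 − 17.94) / (-305 − 0) = +0.001016
Flow direction (−∇h) has components (-0.003721 E, -0.001016 N).
Azimuth = atan2(E, N) = atan2(-0.003721, -0.001016) = 254.7° ≈ 255°.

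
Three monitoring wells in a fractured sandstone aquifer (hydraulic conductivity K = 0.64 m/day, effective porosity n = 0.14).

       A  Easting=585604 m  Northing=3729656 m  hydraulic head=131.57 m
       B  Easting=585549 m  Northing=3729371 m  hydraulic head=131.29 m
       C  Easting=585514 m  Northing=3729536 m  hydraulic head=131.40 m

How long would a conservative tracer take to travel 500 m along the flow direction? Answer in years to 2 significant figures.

260 years

Three-point gradient (reference A): Δ to B = (-55, -285, -0.28), Δ to C = (-90, -120, -0.17).
∂h/∂x = +0.0007795, ∂h/∂y = +0.0008320 (det = -19050).
|∇h| = √(0.0007795² + 0.0008320²) = 0.00114
Seepage velocity v = K·i/n = 0.64 × 0.00114 / 0.14 = 0.005211 m/day.
t = 500 / 0.005211 = 9.595e+04 days = 263 years.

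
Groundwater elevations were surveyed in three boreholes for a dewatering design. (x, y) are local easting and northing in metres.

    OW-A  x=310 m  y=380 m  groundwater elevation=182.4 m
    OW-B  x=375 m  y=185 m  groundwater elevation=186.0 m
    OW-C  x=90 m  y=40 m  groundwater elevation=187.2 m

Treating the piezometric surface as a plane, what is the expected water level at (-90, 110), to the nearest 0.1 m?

185.2 m

Taking OW-A as reference: OW-B−OW-A = (65, -195, +3.6); OW-C−OW-A = (-220, -340, +4.8).
Determinant of the coordinate differences = 65·(-340) − (-220)·(-195) = -65000.
∂h/∂x = [(+3.6)·(-340) − (+4.8)·(-195)] / -65000 = +0.004431
∂h/∂y = [65·(+4.8) − (-220)·(+3.6)] / -65000 = -0.01698
h(-90, 110) = 182.4 + (+0.004431)·(-400) + (-0.01698)·(-270) = 182.4 -1.772 +4.586 = 185.214 m.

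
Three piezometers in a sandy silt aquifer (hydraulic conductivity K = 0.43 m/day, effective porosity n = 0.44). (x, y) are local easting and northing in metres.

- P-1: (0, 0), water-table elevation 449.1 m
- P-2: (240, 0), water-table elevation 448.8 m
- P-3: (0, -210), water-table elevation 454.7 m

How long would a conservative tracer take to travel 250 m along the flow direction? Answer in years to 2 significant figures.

26 years

∂h/∂x = (448.8 − 449.1) / (240 − 0) = -0.001250
∂h/∂y = (454.7 − 449.1) / (-210 − 0) = -0.02667
|∇h| = √(-0.001250² + -0.02667²) = 0.0267
Seepage velocity v = K·i/n = 0.43 × 0.0267 / 0.44 = 0.02609 m/day.
t = 250 / 0.02609 = 9582 days = 26.2 years.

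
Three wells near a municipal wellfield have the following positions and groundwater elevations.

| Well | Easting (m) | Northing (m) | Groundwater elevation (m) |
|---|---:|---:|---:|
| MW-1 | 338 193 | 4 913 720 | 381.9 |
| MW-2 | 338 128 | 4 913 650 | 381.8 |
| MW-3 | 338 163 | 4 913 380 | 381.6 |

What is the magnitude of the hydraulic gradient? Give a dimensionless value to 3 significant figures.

Differences from MW-1: to MW-2 (Δx, Δy, Δh) = (-65, -70, -0.1); to MW-3 = (-30, -340, -0.3).
Solve a·Δx + b·Δy = Δh: det = (-65)·(-340) − (-30)·(-70) = 20000.
∂h/∂x = [(-0.1)·(-340) − (-0.3)·(-70)] / 20000 = +0.0006500
∂h/∂y = [(-65)·(-0.3) − (-30)·(-0.1)] / 20000 = +0.0008250
|∇h| = √(0.0006500² + 0.0008250²) = 0.00105

0.00105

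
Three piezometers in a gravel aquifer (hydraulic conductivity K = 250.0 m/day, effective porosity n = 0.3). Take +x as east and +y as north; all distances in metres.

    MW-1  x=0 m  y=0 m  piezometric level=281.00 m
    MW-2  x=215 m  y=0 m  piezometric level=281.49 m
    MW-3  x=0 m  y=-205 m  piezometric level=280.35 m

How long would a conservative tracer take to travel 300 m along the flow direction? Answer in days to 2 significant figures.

∂h/∂x = (281.49 − 281.00) / (215 − 0) = +0.002279
∂h/∂y = (280.35 − 281.00) / (-205 − 0) = +0.003171
|∇h| = √(0.002279² + 0.003171²) = 0.003905
Seepage velocity v = K·i/n = 250.0 × 0.003905 / 0.3 = 3.254 m/day.
t = 300 / 3.254 = 92.19 days.

92 days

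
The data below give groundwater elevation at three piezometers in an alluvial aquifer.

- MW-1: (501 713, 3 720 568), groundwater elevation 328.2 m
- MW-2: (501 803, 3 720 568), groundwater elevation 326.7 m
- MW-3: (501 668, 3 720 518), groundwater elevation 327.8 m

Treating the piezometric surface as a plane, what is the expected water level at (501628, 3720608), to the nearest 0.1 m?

With h = a·x + b·y + c and MW-1 as origin, the differences give:
  90·a + 0·b = -1.5
  (-45)·a + (-50)·b = -0.4
Eliminate b (×(-50) and ×0, subtract): -4500·a = 75.00 → a = ∂h/∂x = -0.01667
Back-substitute: b = ∂h/∂y = +0.02300.
h(501628, 3720608) = 328.2 + (-0.01667)·(-85) + (+0.02300)·(40) = 328.2 +1.417 +0.920 = 330.537 m.

330.5 m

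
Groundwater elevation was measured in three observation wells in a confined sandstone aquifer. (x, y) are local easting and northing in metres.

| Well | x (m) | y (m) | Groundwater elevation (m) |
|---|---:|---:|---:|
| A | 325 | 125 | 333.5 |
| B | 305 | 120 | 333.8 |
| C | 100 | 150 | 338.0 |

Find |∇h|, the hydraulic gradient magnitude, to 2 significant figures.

0.023

Taking A as reference: B−A = (-20, -5, +0.3); C−A = (-225, 25, +4.5).
Solve a·Δx + b·Δy = Δh: det = (-20)·25 − (-225)·(-5) = -1625.
∂h/∂x = [(+0.3)·25 − (+4.5)·(-5)] / -1625 = -0.01846
∂h/∂y = [(-20)·(+4.5) − (-225)·(+0.3)] / -1625 = +0.01385
|∇h| = √(-0.01846² + 0.01385²) = 0.02308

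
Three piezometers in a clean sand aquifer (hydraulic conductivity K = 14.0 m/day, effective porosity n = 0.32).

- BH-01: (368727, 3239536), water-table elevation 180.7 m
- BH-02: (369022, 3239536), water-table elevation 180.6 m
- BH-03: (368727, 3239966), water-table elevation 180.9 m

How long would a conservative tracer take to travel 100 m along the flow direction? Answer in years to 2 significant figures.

∂h/∂x = (180.6 − 180.7) / (369022 − 368727) = -0.0003390
∂h/∂y = (180.9 − 180.7) / (3239966 − 3239536) = +0.0004651
|∇h| = √(-0.0003390² + 0.0004651²) = 0.0005755
Seepage velocity v = K·i/n = 14.0 × 0.0005755 / 0.32 = 0.02518 m/day.
t = 100 / 0.02518 = 3971 days = 10.9 years.

11 years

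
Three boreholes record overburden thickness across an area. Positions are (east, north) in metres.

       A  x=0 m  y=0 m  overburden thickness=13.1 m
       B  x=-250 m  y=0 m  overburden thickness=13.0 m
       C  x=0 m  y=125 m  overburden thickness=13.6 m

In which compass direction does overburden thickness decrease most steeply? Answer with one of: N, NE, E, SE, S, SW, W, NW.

S

∂d/∂x = (13.0 − 13.1) / (-250 − 0) = +0.0004000
∂d/∂y = (13.6 − 13.1) / (125 − 0) = +0.004000
Steepest decrease is along −∇f = (-0.0004000 E, -0.004000 N) → south.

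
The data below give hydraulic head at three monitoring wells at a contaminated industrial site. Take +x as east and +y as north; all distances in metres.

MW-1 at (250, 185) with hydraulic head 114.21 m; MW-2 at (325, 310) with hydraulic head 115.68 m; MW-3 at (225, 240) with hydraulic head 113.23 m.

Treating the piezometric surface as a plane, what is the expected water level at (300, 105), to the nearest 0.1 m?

116.0 m

Differences from MW-1: to MW-2 (Δx, Δy, Δh) = (75, 125, +1.47); to MW-3 = (-25, 55, -0.98).
Determinant of the coordinate differences = 75·55 − (-25)·125 = 7250.
∂h/∂x = [(+1.47)·55 − (-0.98)·125] / 7250 = +0.02805
∂h/∂y = [75·(-0.98) − (-25)·(+1.47)] / 7250 = -0.005069
h(300, 105) = 114.21 + (+0.02805)·(50) + (-0.005069)·(-80) = 114.21 +1.402 +0.406 = 116.018 m.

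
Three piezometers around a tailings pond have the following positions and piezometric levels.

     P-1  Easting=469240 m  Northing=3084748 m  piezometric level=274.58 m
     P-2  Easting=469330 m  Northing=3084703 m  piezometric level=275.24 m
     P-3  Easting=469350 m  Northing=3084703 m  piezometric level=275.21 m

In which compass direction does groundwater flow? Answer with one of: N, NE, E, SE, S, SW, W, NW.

Differences from P-1: to P-2 (Δx, Δy, Δh) = (90, -45, +0.66); to P-3 = (110, -45, +0.63).
Determinant of the coordinate differences = 90·(-45) − 110·(-45) = 900.
∂h/∂x = [(+0.66)·(-45) − (+0.63)·(-45)] / 900 = -0.001500
∂h/∂y = [90·(+0.63) − 110·(+0.66)] / 900 = -0.01767
Flow = −∇h = (+0.001500 east, +0.01767 north), which points north.

N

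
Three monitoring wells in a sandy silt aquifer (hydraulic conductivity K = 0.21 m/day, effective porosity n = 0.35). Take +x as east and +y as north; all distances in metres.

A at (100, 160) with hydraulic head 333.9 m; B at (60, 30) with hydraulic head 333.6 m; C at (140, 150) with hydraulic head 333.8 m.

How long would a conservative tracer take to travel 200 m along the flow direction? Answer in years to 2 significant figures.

With h = a·x + b·y + c and A as origin, the differences give:
  (-40)·a + (-130)·b = -0.3
  40·a + (-10)·b = -0.1
Eliminate b (×(-10) and ×(-130), subtract): 5600·a = -10.00 → a = ∂h/∂x = -0.001786
Back-substitute: b = ∂h/∂y = +0.002857.
|∇h| = √(-0.001786² + 0.002857²) = 0.003369
Seepage velocity v = K·i/n = 0.21 × 0.003369 / 0.35 = 0.002021 m/day.
t = 200 / 0.002021 = 9.896e+04 days = 271 years.

270 years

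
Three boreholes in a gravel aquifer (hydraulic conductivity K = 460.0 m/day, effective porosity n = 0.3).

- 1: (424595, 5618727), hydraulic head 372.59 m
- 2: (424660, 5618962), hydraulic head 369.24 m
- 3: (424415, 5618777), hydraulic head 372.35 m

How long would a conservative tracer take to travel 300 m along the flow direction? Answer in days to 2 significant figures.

Differences from 1: to 2 (Δx, Δy, Δh) = (65, 235, -3.35); to 3 = (-180, 50, -0.24).
Solve a·Δx + b·Δy = Δh: det = 65·50 − (-180)·235 = 45550.
∂h/∂x = [(-3.35)·50 − (-0.24)·235] / 45550 = -0.002439
∂h/∂y = [65·(-0.24) − (-180)·(-3.35)] / 45550 = -0.01358
|∇h| = √(-0.002439² + -0.01358²) = 0.0138
Seepage velocity v = K·i/n = 460.0 × 0.0138 / 0.3 = 21.16 m/day.
t = 300 / 21.16 = 14.18 days.

14 days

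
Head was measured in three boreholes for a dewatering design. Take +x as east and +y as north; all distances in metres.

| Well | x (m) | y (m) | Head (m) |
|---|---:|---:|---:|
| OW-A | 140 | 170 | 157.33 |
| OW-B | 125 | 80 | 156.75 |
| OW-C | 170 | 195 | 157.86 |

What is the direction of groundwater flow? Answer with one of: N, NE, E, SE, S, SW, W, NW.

W

Differences from OW-A: to OW-B (Δx, Δy, Δh) = (-15, -90, -0.58); to OW-C = (30, 25, +0.53).
Determinant of the coordinate differences = (-15)·25 − 30·(-90) = 2325.
∂h/∂x = [(-0.58)·25 − (+0.53)·(-90)] / 2325 = +0.01428
∂h/∂y = [(-15)·(+0.53) − 30·(-0.58)] / 2325 = +0.004065
Flow = −∇h = (-0.01428 east, -0.004065 north), which points west.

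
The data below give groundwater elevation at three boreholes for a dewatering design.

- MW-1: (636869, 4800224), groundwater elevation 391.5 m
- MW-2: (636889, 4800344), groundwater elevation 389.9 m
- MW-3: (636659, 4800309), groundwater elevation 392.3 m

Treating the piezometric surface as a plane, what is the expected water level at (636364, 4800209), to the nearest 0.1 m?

396.0 m

Differences from MW-1: to MW-2 (Δx, Δy, Δh) = (20, 120, -1.6); to MW-3 = (-210, 85, +0.8).
Determinant of the coordinate differences = 20·85 − (-210)·120 = 26900.
∂h/∂x = [(-1.6)·85 − (+0.8)·120] / 26900 = -0.008625
∂h/∂y = [20·(+0.8) − (-210)·(-1.6)] / 26900 = -0.01190
h(636364, 4800209) = 391.5 + (-0.008625)·(-505) + (-0.01190)·(-15) = 391.5 +4.355 +0.178 = 396.034 m.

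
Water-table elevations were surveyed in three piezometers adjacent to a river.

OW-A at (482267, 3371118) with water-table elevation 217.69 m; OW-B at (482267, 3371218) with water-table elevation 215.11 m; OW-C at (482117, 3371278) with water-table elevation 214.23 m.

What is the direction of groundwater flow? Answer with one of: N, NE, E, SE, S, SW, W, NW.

Differences from OW-A: to OW-B (Δx, Δy, Δh) = (0, 100, -2.58); to OW-C = (-150, 160, -3.46).
Determinant of the coordinate differences = 0·160 − (-150)·100 = 15000.
∂h/∂x = [(-2.58)·160 − (-3.46)·100] / 15000 = -0.004453
∂h/∂y = [0·(-3.46) − (-150)·(-2.58)] / 15000 = -0.02580
Flow = −∇h = (+0.004453 east, +0.02580 north), which points north.

N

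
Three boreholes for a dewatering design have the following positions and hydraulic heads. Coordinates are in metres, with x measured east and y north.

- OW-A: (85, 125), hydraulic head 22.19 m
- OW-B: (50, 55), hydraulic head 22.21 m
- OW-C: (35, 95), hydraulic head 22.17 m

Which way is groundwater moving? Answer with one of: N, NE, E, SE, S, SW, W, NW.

Taking OW-A as reference: OW-B−OW-A = (-35, -70, +0.02); OW-C−OW-A = (-50, -30, -0.02).
Determinant of the coordinate differences = (-35)·(-30) − (-50)·(-70) = -2450.
∂h/∂x = [(+0.02)·(-30) − (-0.02)·(-70)] / -2450 = +0.0008163
∂h/∂y = [(-35)·(-0.02) − (-50)·(+0.02)] / -2450 = -0.0006939
Flow = −∇h = (-0.0008163 east, +0.0006939 north), which points northwest.

NW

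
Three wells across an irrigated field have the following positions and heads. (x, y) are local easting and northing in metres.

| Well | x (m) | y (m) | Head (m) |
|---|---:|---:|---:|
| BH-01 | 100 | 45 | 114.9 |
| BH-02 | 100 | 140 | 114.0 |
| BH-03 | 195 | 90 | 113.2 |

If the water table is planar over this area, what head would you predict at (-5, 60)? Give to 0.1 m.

116.2 m

With h = a·x + b·y + c and BH-01 as origin, the differences give:
  0·a + 95·b = -0.9
  95·a + 45·b = -1.7
Eliminate b (×45 and ×95, subtract): -9025·a = 121.00 → a = ∂h/∂x = -0.01341
Back-substitute: b = ∂h/∂y = -0.009474.
h(-5, 60) = 114.9 + (-0.01341)·(-105) + (-0.009474)·(15) = 114.9 +1.408 -0.142 = 116.166 m.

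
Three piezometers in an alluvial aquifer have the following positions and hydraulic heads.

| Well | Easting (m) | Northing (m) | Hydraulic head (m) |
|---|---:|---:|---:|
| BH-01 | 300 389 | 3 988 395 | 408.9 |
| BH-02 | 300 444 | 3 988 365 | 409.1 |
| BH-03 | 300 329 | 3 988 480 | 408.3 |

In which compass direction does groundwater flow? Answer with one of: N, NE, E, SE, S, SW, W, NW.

N

With h = a·x + b·y + c and BH-01 as origin, the differences give:
  55·a + (-30)·b = +0.2
  (-60)·a + 85·b = -0.6
Eliminate b (×85 and ×(-30), subtract): 2875·a = -1.00 → a = ∂h/∂x = -0.0003478
Back-substitute: b = ∂h/∂y = -0.007304.
Flow = −∇h = (+0.0003478 east, +0.007304 north), which points north.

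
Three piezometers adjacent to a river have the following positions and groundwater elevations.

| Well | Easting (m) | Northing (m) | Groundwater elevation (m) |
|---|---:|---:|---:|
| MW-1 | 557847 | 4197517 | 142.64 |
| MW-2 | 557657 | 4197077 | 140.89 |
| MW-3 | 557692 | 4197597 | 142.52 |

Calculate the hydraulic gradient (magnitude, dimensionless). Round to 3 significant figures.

0.00377

Differences from MW-1: to MW-2 (Δx, Δy, Δh) = (-190, -440, -1.75); to MW-3 = (-155, 80, -0.12).
Solve a·Δx + b·Δy = Δh: det = (-190)·80 − (-155)·(-440) = -83400.
∂h/∂x = [(-1.75)·80 − (-0.12)·(-440)] / -83400 = +0.002312
∂h/∂y = [(-190)·(-0.12) − (-155)·(-1.75)] / -83400 = +0.002979
|∇h| = √(0.002312² + 0.002979²) = 0.003771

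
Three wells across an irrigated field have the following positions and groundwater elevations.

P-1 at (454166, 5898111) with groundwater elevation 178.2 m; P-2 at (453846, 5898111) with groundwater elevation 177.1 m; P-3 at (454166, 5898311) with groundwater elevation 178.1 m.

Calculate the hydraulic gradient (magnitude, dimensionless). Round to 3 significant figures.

0.00347

∂h/∂x = (177.1 − 178.2) / (453846 − 454166) = +0.003437
∂h/∂y = (178.1 − 178.2) / (5898311 − 5898111) = -0.0005000
|∇h| = √(0.003437² + -0.0005000²) = 0.003473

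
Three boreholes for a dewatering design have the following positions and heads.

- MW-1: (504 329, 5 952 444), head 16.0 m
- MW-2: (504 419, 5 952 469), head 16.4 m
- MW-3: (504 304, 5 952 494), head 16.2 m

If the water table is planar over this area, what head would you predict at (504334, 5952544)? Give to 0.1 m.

16.6 m

Differences from MW-1: to MW-2 (Δx, Δy, Δh) = (90, 25, +0.4); to MW-3 = (-25, 50, +0.2).
Determinant of the coordinate differences = 90·50 − (-25)·25 = 5125.
∂h/∂x = [(+0.4)·50 − (+0.2)·25] / 5125 = +0.002927
∂h/∂y = [90·(+0.2) − (-25)·(+0.4)] / 5125 = +0.005463
h(504334, 5952544) = 16.0 + (+0.002927)·(5) + (+0.005463)·(100) = 16.0 +0.015 +0.546 = 16.561 m.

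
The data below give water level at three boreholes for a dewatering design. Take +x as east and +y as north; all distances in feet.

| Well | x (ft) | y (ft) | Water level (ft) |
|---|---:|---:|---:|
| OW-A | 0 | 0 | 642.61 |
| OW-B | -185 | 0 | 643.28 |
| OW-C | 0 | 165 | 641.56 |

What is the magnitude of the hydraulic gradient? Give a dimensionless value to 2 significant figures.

∂h/∂x = (643.28 − 642.61) / (-185 − 0) = -0.003622
∂h/∂y = (641.56 − 642.61) / (165 − 0) = -0.006364
|∇h| = √(-0.003622² + -0.006364²) = 0.007323

0.0073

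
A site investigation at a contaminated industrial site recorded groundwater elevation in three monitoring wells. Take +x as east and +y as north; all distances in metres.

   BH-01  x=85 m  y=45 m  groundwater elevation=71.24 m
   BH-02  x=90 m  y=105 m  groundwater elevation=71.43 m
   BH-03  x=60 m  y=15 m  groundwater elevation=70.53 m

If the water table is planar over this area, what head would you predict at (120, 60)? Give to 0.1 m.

72.2 m

Three-point gradient (reference BH-01): Δ to BH-02 = (5, 60, +0.19), Δ to BH-03 = (-25, -30, -0.71).
∂h/∂x = +0.02733, ∂h/∂y = +0.0008889 (det = 1350).
h(120, 60) = 71.24 + (+0.02733)·(35) + (+0.0008889)·(15) = 71.24 +0.957 +0.013 = 72.210 m.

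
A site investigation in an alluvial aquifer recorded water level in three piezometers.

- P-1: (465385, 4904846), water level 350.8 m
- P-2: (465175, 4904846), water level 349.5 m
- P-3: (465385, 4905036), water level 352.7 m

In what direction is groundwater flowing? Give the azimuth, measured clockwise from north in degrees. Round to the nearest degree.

∂h/∂x = (349.5 − 350.8) / (465175 − 465385) = +0.006190
∂h/∂y = (352.7 − 350.8) / (4905036 − 4904846) = +0.010000
Flow direction (−∇h) has components (-0.006190 E, -0.010000 N).
Azimuth = atan2(E, N) = atan2(-0.006190, -0.010000) = 211.8° ≈ 212°.

212°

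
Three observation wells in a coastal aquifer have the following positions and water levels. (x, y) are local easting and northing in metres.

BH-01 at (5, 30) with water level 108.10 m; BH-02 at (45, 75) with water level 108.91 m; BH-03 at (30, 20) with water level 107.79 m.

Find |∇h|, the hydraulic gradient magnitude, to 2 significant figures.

0.022

Taking BH-01 as reference: BH-02−BH-01 = (40, 45, +0.81); BH-03−BH-01 = (25, -10, -0.31).
Determinant of the coordinate differences = 40·(-10) − 25·45 = -1525.
∂h/∂x = [(+0.81)·(-10) − (-0.31)·45] / -1525 = -0.003836
∂h/∂y = [40·(-0.31) − 25·(+0.81)] / -1525 = +0.02141
|∇h| = √(-0.003836² + 0.02141²) = 0.02175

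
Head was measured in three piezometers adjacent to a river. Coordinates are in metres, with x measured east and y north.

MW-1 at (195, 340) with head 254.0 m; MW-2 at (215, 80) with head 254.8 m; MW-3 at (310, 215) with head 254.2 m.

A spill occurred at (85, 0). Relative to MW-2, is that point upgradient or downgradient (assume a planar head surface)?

With h = a·x + b·y + c and MW-1 as origin, the differences give:
  20·a + (-260)·b = +0.8
  115·a + (-125)·b = +0.2
Eliminate b (×(-125) and ×(-260), subtract): 27400·a = -48.00 → a = ∂h/∂x = -0.001752
Back-substitute: b = ∂h/∂y = -0.003212.
Head at (85, 0) = 254.0 + (-0.001752)·(-110) + (-0.003212)·(-340) = 255.28 m.
That is higher than the 254.8 m at MW-2, so the point is upgradient.

upgradient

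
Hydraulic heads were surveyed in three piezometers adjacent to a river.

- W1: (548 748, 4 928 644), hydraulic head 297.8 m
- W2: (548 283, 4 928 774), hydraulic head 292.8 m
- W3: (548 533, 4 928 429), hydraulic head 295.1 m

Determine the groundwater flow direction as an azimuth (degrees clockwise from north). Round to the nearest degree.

Differences from W1: to W2 (Δx, Δy, Δh) = (-465, 130, -5.0); to W3 = (-215, -215, -2.7).
Solve a·Δx + b·Δy = Δh: det = (-465)·(-215) − (-215)·130 = 127925.
∂h/∂x = [(-5.0)·(-215) − (-2.7)·130] / 127925 = +0.01115
∂h/∂y = [(-465)·(-2.7) − (-215)·(-5.0)] / 127925 = +0.001411
Flow direction (−∇h) has components (-0.01115 E, -0.001411 N).
Azimuth = atan2(E, N) = atan2(-0.01115, -0.001411) = 262.8° ≈ 263°.

263°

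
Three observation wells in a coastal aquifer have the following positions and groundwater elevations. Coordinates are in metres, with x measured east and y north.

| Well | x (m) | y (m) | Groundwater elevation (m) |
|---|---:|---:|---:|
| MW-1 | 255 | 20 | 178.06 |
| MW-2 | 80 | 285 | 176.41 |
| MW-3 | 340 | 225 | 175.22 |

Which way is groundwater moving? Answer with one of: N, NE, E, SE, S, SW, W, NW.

NE

Differences from MW-1: to MW-2 (Δx, Δy, Δh) = (-175, 265, -1.65); to MW-3 = (85, 205, -2.84).
Determinant of the coordinate differences = (-175)·205 − 85·265 = -58400.
∂h/∂x = [(-1.65)·205 − (-2.84)·265] / -58400 = -0.007095
∂h/∂y = [(-175)·(-2.84) − 85·(-1.65)] / -58400 = -0.01091
Flow = −∇h = (+0.007095 east, +0.01091 north), which points northeast.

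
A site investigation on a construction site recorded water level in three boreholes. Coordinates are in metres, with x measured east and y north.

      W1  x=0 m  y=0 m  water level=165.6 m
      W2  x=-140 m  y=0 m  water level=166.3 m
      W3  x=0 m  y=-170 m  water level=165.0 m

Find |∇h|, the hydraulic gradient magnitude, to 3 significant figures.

0.00612

∂h/∂x = (166.3 − 165.6) / (-140 − 0) = -0.005000
∂h/∂y = (165.0 − 165.6) / (-170 − 0) = +0.003529
|∇h| = √(-0.005000² + 0.003529²) = 0.00612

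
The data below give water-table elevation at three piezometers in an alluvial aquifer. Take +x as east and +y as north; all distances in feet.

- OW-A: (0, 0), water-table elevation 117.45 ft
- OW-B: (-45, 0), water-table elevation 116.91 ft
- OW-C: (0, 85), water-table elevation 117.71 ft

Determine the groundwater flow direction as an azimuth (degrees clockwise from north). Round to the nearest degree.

∂h/∂x = (116.91 − 117.45) / (-45 − 0) = +0.01200
∂h/∂y = (117.71 − 117.45) / (85 − 0) = +0.003059
Flow direction (−∇h) has components (-0.01200 E, -0.003059 N).
Azimuth = atan2(E, N) = atan2(-0.01200, -0.003059) = 255.7° ≈ 256°.

256°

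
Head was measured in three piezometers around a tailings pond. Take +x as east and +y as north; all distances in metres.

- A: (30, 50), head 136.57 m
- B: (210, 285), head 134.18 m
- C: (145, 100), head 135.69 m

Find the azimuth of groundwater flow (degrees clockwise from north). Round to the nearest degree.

037°

Taking A as reference: B−A = (180, 235, -2.39); C−A = (115, 50, -0.88).
Solve a·Δx + b·Δy = Δh: det = 180·50 − 115·235 = -18025.
∂h/∂x = [(-2.39)·50 − (-0.88)·235] / -18025 = -0.004843
∂h/∂y = [180·(-0.88) − 115·(-2.39)] / -18025 = -0.006460
Flow direction (−∇h) has components (+0.004843 E, +0.006460 N).
Azimuth = atan2(E, N) = atan2(+0.004843, +0.006460) = 36.9° ≈ 037°.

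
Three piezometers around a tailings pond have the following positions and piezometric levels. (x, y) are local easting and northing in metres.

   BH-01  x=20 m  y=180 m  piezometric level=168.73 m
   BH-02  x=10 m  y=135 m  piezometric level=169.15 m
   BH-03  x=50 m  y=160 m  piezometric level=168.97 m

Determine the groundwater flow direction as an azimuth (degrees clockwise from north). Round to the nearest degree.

351°

With h = a·x + b·y + c and BH-01 as origin, the differences give:
  (-10)·a + (-45)·b = +0.42
  30·a + (-20)·b = +0.24
Eliminate b (×(-20) and ×(-45), subtract): 1550·a = 2.400 → a = ∂h/∂x = +0.001548
Back-substitute: b = ∂h/∂y = -0.009677.
Flow direction (−∇h) has components (-0.001548 E, +0.009677 N).
Azimuth = atan2(E, N) = atan2(-0.001548, +0.009677) = 350.9° ≈ 351°.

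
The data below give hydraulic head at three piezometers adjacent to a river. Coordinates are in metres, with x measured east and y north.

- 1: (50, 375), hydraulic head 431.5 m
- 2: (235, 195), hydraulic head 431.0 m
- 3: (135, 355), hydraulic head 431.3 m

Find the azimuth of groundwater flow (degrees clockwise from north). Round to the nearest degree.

With h = a·x + b·y + c and 1 as origin, the differences give:
  185·a + (-180)·b = -0.5
  85·a + (-20)·b = -0.2
Eliminate b (×(-20) and ×(-180), subtract): 11600·a = -26.00 → a = ∂h/∂x = -0.002241
Back-substitute: b = ∂h/∂y = +0.0004741.
Flow direction (−∇h) has components (+0.002241 E, -0.0004741 N).
Azimuth = atan2(E, N) = atan2(+0.002241, -0.0004741) = 101.9° ≈ 102°.

102°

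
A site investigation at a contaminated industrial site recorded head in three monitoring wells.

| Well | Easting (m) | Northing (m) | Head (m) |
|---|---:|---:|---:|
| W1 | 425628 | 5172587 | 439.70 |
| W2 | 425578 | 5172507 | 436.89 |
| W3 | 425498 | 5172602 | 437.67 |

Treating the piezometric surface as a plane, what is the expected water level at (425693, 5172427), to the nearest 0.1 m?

Taking W1 as reference: W2−W1 = (-50, -80, -2.81); W3−W1 = (-130, 15, -2.03).
Determinant of the coordinate differences = (-50)·15 − (-130)·(-80) = -11150.
∂h/∂x = [(-2.81)·15 − (-2.03)·(-80)] / -11150 = +0.01835
∂h/∂y = [(-50)·(-2.03) − (-130)·(-2.81)] / -11150 = +0.02366
h(425693, 5172427) = 439.70 + (+0.01835)·(65) + (+0.02366)·(-160) = 439.70 +1.192 -3.785 = 437.107 m.

437.1 m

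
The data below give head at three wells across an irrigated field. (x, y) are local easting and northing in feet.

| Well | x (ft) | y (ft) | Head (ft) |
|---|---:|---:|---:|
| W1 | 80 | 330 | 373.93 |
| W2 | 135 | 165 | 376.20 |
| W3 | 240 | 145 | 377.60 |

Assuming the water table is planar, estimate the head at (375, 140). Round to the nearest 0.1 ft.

With h = a·x + b·y + c and W1 as origin, the differences give:
  55·a + (-165)·b = +2.27
  160·a + (-185)·b = +3.67
Eliminate b (×(-185) and ×(-165), subtract): 16225·a = 185.600 → a = ∂h/∂x = +0.01144
Back-substitute: b = ∂h/∂y = -0.009945.
h(375, 140) = 373.93 + (+0.01144)·(295) + (-0.009945)·(-190) = 373.93 +3.375 +1.889 = 379.194 ft.

379.2 ft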